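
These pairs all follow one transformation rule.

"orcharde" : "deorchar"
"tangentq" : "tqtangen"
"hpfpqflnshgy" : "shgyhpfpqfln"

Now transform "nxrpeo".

What's happening: swap the front and back halves of the string, then move the first 2 characters to the end (rotate left by 2).
Starting from "nxrpeo": after the first operation, "peonxr"; after the second, "onxrpe".

onxrpe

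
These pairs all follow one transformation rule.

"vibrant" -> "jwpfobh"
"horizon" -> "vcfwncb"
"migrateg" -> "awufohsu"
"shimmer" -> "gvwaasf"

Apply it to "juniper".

xibwdsf

In each case the input is transformed by: shift every letter 12 places backward in the alphabet (wrapping around).
"juniper" → "xibwdsf".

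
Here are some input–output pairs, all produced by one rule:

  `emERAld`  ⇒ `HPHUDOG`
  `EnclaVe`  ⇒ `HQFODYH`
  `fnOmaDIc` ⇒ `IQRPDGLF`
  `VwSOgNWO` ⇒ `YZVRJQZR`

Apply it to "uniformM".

The pattern: shift every letter 3 places forward in the alphabet (wrapping around), then convert every letter to uppercase.
Applying both steps to "uniformM": "xqlirupP", then "XQLIRUPP".

XQLIRUPP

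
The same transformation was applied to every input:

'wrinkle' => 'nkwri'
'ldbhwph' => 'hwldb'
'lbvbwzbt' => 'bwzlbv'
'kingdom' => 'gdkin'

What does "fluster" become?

Each output is the input with this applied: delete the last 2 characters, then move the first 3 characters to the end (rotate left by 3).
On "fluster": the first step gives "flust", and the second then gives "stflu".

stflu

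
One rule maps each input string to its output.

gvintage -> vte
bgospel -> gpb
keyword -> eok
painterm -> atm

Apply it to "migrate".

iam

Each output is the input with this applied: move the first character to the end, then keep one character in every 3, starting at position 1 (positions 1st, 4th, 7th, ...).
Applying both steps to "migrate": "igratem", then "iam".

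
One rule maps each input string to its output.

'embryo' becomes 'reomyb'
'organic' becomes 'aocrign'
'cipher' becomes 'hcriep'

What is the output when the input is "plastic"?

spcliat

Each output is the input with this applied: take characters alternately from the front and the back (1st, last, 2nd, 2nd-last, ...), then move the last character to the front.
Doing the same to "plastic": "spcliat".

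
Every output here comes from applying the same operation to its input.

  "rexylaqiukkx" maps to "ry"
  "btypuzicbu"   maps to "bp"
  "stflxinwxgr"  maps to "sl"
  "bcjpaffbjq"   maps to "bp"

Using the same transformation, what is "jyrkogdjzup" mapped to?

In each case the input is transformed by: keep one character in every 3, starting at position 1 (positions 1st, 4th, 7th, ...), then delete the last 2 characters.
On "jyrkogdjzup": the first step gives "jkdu", and the second then gives "jk".

jk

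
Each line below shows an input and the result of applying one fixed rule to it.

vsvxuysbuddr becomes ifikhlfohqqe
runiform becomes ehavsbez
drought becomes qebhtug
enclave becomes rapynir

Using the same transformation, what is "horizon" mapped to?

ubevmba

Each output is the input with this applied: shift every letter 13 places forward in the alphabet (wrapping around) — i.e. ROT13.
For "horizon" the result is "ubevmba".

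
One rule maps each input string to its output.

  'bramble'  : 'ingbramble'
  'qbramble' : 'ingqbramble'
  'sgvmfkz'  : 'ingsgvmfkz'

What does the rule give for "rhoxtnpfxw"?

The transformation: prepend "ing".
For "rhoxtnpfxw" the result is "ingrhoxtnpfxw".

ingrhoxtnpfxw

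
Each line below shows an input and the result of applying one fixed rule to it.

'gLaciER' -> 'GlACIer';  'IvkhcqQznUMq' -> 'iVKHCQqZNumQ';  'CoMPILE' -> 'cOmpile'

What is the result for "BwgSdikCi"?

The pattern: flip the case of every letter.
So "BwgSdikCi" becomes "bWGsDIKcI".

bWGsDIKcI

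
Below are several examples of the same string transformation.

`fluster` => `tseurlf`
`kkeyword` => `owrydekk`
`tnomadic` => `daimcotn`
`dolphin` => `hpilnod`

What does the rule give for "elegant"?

agnetle

The rule is to move the last 3 characters to the front (rotate right by 3), then take characters alternately from the front and the back (1st, last, 2nd, 2nd-last, ...).
Starting from "elegant": after the first operation, "anteleg"; after the second, "agnetle".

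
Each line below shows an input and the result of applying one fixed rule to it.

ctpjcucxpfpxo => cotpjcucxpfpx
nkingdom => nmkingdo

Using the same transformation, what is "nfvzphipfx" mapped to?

What's happening: swap the first and last characters, then move the last character to the front.
Working it through for "nfvzphipfx": intermediate "xfvzphipfn", final "nxfvzphipf".
(Check on "ctpjcucxpfpxo": → "otpjcucxpfpxc" → "cotpjcucxpfpx" ✓)

nxfvzphipf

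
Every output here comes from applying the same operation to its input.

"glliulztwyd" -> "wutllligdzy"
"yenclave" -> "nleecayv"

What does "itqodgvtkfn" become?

The pattern: sort the characters into reverse alphabetical order, then move the first 2 characters to the end (rotate left by 2).
Applying both steps to "itqodgvtkfn": "vttqonkigfd", then "tqonkigfdvt".
(Check on "yenclave": → "yvnleeca" → "nleecayv" ✓)

tqonkigfdvt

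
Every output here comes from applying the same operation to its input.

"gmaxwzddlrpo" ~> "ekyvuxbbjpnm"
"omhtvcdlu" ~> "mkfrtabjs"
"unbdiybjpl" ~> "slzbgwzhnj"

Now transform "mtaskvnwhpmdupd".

kryqitlufnkbsnb

Each output is the input with this applied: shift every letter 2 places backward in the alphabet (wrapping around).
For "mtaskvnwhpmdupd" the result is "kryqitlufnkbsnb".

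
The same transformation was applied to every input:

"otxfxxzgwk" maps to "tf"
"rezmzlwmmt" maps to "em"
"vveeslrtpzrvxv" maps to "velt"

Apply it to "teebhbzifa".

eb

The transformation: keep every other character starting from the second (positions 2nd, 4th, 6th, ...), then delete the last 3 characters.
Working it through for "teebhbzifa": intermediate "ebbia", final "eb".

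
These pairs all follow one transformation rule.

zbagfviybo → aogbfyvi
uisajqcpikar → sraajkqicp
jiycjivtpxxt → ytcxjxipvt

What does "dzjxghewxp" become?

Each output is the input with this applied: delete the first 2 characters, then take characters alternately from the front and the back (1st, last, 2nd, 2nd-last, ...).
"dzjxghewxp" → "jxghewxp" → "jpxxgwhe".

jpxxgwhe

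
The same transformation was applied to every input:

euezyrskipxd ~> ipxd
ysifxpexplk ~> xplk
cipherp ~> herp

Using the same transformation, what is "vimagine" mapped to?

gine

Each output is the input with this applied: keep only the last 4 characters.
"vimagine" → "gine".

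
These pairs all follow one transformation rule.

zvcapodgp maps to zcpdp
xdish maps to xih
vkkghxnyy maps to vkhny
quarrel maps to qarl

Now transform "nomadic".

Rule — keep every other character starting from the first (positions 1st, 3rd, 5th, ...).
On "nomadic" that produces "nmdc".

nmdc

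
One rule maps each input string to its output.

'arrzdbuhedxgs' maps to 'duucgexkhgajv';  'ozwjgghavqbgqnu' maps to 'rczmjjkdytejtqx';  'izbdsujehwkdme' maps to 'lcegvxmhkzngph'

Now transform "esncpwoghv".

Rule — shift every letter 3 places forward in the alphabet (wrapping around).
Applying that to "esncpwoghv" gives "hvqfszrjky".

hvqfszrjky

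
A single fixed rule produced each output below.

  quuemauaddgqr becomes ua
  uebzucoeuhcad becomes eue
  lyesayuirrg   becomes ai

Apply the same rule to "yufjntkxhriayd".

ui

Rule — keep one character in every 3, starting at position 2 (positions 2nd, 5th, 8th, ...), then keep only the vowels.
Working it through for "yufjntkxhriayd": intermediate "unxid", final "ui".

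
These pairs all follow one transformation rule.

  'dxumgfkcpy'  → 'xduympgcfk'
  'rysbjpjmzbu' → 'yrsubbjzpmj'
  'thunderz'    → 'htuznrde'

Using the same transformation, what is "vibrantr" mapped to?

ivbrrtan

Rule — move the first character to the end, then take characters alternately from the front and the back (1st, last, 2nd, 2nd-last, ...).
Starting from "vibrantr": after the first operation, "ibrantrv"; after the second, "ivbrrtan".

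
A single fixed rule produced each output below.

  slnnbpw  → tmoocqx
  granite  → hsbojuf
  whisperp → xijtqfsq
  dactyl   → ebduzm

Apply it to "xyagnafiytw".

yzbhobgjzux

The pattern: shift every letter 1 place forward in the alphabet (wrapping around).
Applying that to "xyagnafiytw" gives "yzbhobgjzux".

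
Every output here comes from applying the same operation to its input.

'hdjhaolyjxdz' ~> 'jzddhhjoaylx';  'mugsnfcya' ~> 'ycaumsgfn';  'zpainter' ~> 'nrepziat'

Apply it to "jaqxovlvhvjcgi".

What's happening: swap each adjacent pair of characters (1↔2, 3↔4, ...), then move the last 3 characters to the front (rotate right by 3).
Working it through for "jaqxovlvhvjcgi": intermediate "ajxqvovlvhcjig", final "jigajxqvovlvhc".
(Check on "mugsnfcya": → "umsgfnyca" → "ycaumsgfn" ✓)

jigajxqvovlvhc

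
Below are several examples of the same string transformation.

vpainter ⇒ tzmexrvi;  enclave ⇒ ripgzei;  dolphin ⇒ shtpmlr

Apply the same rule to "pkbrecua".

The transformation: shift every letter 4 places forward in the alphabet (wrapping around), then swap each adjacent pair of characters (1↔2, 3↔4, ...).
Starting from "pkbrecua": after the first operation, "tofvigye"; after the second, "otvfgiey".

otvfgiey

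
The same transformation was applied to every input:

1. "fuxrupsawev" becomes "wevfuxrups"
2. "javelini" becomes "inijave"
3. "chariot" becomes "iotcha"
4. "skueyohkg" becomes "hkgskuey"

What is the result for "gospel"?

What's happening: move the last 3 characters to the front (rotate right by 3), then delete the last character.
Applying that to "gospel" gives "pelgo".

pelgo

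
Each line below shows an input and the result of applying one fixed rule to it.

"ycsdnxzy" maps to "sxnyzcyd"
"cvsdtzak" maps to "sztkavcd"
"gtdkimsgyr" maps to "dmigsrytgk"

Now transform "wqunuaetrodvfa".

The rule is to swap each adjacent pair of characters (1↔2, 3↔4, ...), then move the first 3 characters to the end (rotate left by 3).
On "wqunuaetrodvfa" that produces "uauteorvdafqwn".

uauteorvdafqwn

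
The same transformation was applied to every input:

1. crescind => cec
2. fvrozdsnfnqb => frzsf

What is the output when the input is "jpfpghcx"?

What's happening: delete the last 2 characters, then keep every other character starting from the first (positions 1st, 3rd, 5th, ...).
Working it through for "jpfpghcx": intermediate "jpfpgh", final "jfg".

jfg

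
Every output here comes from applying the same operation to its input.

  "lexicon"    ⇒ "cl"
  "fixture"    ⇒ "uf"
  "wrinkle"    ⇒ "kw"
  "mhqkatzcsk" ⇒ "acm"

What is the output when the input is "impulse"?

li

The rule is to move the first 2 characters to the end (rotate left by 2), then keep one character in every 3, starting at position 3 (positions 3rd, 6th, 9th, ...).
"impulse" → "pulseim" → "li".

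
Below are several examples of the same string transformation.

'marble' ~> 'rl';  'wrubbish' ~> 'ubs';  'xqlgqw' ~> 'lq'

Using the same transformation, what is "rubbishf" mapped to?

What's happening: keep every other character starting from the first (positions 1st, 3rd, 5th, ...), then delete the first character.
For "rubbishf", step one produces "rbih"; step two turns that into "bih".

bih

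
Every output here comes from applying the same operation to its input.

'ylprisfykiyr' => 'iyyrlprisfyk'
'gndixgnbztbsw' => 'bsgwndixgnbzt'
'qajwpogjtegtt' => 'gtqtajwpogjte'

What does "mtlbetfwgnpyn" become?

The rule is to swap the first and last characters, then move the last 3 characters to the front (rotate right by 3).
So "mtlbetfwgnpyn" becomes "pymntlbetfwgn".

pymntlbetfwgn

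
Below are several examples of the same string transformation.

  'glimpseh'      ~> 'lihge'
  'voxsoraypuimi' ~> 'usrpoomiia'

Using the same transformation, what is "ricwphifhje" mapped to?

The pattern: sort the characters into reverse alphabetical order, then delete the first 3 characters.
Doing the same to "ricwphifhje": "jiihhfec".

jiihhfec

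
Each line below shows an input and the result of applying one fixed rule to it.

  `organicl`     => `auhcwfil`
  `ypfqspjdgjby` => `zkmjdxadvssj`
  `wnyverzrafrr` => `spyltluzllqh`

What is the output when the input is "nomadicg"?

What's happening: move the first 2 characters to the end (rotate left by 2), then shift every letter 6 places backward in the alphabet (wrapping around).
Working it through for "nomadicg": intermediate "madicgno", final "guxcwahi".

guxcwahi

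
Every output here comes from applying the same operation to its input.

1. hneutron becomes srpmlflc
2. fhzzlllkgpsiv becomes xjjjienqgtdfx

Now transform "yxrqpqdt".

onobrwvp

In each case the input is transformed by: shift every letter 2 places backward in the alphabet (wrapping around), then move the first 3 characters to the end (rotate left by 3).
Working it through for "yxrqpqdt": intermediate "wvponobr", final "onobrwvp".
(Check on "hneutron": → "flcsrpml" → "srpmlflc" ✓)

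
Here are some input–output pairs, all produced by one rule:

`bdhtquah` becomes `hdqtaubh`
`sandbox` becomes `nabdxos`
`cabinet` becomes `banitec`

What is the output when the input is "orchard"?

crahdro

In each case the input is transformed by: move the first character to the end, then swap each adjacent pair of characters (1↔2, 3↔4, ...).
Starting from "orchard": after the first operation, "rchardo"; after the second, "crahdro".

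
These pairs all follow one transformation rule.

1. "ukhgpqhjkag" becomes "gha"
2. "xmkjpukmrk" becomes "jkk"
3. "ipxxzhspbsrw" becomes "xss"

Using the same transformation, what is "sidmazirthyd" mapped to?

The pattern: delete the first 3 characters, then keep one character in every 3, starting at position 1 (positions 1st, 4th, 7th, ...).
On "sidmazirthyd": the first step gives "mazirthyd", and the second then gives "mih".

mih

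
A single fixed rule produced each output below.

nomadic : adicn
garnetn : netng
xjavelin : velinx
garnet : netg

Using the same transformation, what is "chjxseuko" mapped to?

Looking at the pairs, the operation is to move the first 3 characters to the end (rotate left by 3), then delete the last 2 characters.
"chjxseuko" → "xseukochj" → "xseukoc".

xseukoc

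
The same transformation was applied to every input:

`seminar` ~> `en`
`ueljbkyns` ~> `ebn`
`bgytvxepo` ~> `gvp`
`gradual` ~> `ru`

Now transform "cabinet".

Rule — keep one character in every 3, starting at position 2 (positions 2nd, 5th, 8th, ...).
So "cabinet" becomes "an".

an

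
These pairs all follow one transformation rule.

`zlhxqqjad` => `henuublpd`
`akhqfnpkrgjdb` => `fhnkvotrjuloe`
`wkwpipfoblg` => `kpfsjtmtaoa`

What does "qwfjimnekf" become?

Rule — shift every letter 4 places forward in the alphabet (wrapping around), then reverse the string.
Starting from "qwfjimnekf": after the first operation, "uajnmqrioj"; after the second, "joirqmnjau".

joirqmnjau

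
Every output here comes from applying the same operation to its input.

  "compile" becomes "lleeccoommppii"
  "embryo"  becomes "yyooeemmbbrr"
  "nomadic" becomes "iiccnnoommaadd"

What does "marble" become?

lleemmaarrbb

Rule — move the last 2 characters to the front (rotate right by 2), then double every character.
Applying that to "marble" gives "lleemmaarrbb".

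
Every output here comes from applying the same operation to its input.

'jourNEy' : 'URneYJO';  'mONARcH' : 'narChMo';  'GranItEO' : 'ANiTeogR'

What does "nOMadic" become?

mADICNo

Rule — flip the case of every letter, then move the first 2 characters to the end (rotate left by 2).
"nOMadic" → "mADICNo".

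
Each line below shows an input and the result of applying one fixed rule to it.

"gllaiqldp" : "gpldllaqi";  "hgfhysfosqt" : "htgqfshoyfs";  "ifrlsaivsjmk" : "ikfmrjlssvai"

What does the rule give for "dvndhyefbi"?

divbnfdehy

In each case the input is transformed by: take characters alternately from the front and the back (1st, last, 2nd, 2nd-last, ...).
Doing the same to "dvndhyefbi": "divbnfdehy".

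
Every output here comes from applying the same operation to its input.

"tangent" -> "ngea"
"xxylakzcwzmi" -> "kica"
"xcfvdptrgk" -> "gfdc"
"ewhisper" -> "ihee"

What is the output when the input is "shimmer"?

The pattern: sort the characters into reverse alphabetical order, then keep only the last 4 characters.
Doing the same to "shimmer": "mihe".

mihe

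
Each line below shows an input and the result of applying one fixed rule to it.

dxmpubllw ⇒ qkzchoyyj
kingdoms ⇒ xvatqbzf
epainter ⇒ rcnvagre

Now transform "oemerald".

brzrenyq

Rule — shift every letter 13 places forward in the alphabet (wrapping around) — i.e. ROT13.
Doing the same to "oemerald": "brzrenyq".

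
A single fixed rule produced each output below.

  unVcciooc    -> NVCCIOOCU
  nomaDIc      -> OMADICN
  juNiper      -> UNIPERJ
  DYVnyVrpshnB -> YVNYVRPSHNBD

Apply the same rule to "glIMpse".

Each output is the input with this applied: move the first character to the end, then convert every letter to uppercase.
On "glIMpse": the first step gives "lIMpseg", and the second then gives "LIMPSEG".

LIMPSEG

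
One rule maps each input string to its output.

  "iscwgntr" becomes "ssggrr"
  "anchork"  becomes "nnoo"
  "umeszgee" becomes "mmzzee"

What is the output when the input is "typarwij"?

yyrrjj

What's happening: keep one character in every 3, starting at position 2 (positions 2nd, 5th, 8th, ...), then double every character.
Starting from "typarwij": after the first operation, "yrj"; after the second, "yyrrjj".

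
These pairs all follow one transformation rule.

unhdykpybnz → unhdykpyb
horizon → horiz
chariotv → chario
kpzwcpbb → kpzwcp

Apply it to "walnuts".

In each case the input is transformed by: delete the last 2 characters.
For "walnuts" the result is "walnu".

walnu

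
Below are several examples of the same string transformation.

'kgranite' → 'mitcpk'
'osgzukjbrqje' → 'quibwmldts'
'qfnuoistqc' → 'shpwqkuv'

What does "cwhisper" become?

Each output is the input with this applied: shift every letter 2 places forward in the alphabet (wrapping around), then delete the last 2 characters.
Working it through for "cwhisper": intermediate "eyjkurgt", final "eyjkur".
(Check on "qfnuoistqc": → "shpwqkuvse" → "shpwqkuv" ✓)

eyjkur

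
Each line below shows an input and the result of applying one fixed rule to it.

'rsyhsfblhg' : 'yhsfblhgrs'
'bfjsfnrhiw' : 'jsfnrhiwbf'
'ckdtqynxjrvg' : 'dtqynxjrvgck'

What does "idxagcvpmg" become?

xagcvpmgid

The rule is to move the first 2 characters to the end (rotate left by 2).
On "idxagcvpmg" that produces "xagcvpmgid".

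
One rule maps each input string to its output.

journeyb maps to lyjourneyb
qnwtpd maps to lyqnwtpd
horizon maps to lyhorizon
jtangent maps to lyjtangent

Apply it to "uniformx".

lyuniformx

Rule — prepend "ly".
For "uniformx" the result is "lyuniformx".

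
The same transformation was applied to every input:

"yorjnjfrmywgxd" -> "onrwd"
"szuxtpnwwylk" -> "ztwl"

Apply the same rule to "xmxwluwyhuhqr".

The pattern: keep one character in every 3, starting at position 2 (positions 2nd, 5th, 8th, ...).
So "xmxwluwyhuhqr" becomes "mlyh".

mlyh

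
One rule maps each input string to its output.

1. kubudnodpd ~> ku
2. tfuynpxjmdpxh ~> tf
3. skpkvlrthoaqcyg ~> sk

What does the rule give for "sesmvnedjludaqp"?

se

What's happening: keep only the first 2 characters.
Doing the same to "sesmvnedjludaqp": "se".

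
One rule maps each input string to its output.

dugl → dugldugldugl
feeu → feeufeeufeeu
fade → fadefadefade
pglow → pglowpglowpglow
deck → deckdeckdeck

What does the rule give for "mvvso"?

mvvsomvvsomvvso

The transformation: write the whole string 3 times in a row.
On "mvvso" that produces "mvvsomvvsomvvso".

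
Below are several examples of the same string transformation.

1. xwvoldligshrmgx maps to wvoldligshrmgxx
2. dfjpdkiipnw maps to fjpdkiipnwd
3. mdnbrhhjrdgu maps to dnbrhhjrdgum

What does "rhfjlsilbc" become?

hfjlsilbcr

Looking at the pairs, the operation is to move the first character to the end.
On "rhfjlsilbc" that produces "hfjlsilbcr".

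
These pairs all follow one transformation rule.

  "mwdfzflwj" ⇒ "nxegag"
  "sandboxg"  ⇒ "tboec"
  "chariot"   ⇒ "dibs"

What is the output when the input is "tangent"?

uboh

Looking at the pairs, the operation is to shift every letter 1 place forward in the alphabet (wrapping around), then delete the last 3 characters.
Working it through for "tangent": intermediate "ubohfou", final "uboh".
(Check on "mwdfzflwj": → "nxegagmxk" → "nxegag" ✓)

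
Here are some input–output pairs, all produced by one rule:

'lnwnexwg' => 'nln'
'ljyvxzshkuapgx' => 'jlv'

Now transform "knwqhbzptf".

The transformation: swap each adjacent pair of characters (1↔2, 3↔4, ...), then keep only the first 3 characters.
Doing the same to "knwqhbzptf": "nkq".
(Check on "lnwnexwg": → "nlnwxegw" → "nln" ✓)

nkq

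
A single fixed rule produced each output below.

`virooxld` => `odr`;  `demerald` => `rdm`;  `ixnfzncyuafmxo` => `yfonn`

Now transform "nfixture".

tei

Rule — swap the front and back halves of the string, then keep one character in every 3, starting at position 1 (positions 1st, 4th, 7th, ...).
Applying both steps to "nfixture": "turenfix", then "tei".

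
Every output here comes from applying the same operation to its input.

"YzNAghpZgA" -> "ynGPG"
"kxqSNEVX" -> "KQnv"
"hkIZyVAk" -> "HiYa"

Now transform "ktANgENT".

The rule is to keep every other character starting from the first (positions 1st, 3rd, 5th, ...), then flip the case of every letter.
Working it through for "ktANgENT": intermediate "kAgN", final "KaGn".
(Check on "kxqSNEVX": → "kqNV" → "KQnv" ✓)

KaGn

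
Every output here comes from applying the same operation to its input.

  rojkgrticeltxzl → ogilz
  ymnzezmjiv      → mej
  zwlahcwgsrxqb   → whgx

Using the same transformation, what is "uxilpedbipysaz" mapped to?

Each output is the input with this applied: keep one character in every 3, starting at position 2 (positions 2nd, 5th, 8th, ...).
"uxilpedbipysaz" → "xpbyz".

xpbyz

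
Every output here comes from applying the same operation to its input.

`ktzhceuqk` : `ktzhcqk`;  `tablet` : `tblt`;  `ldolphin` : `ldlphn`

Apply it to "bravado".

brvd

What's happening: remove every vowel.
"bravado" → "brvd".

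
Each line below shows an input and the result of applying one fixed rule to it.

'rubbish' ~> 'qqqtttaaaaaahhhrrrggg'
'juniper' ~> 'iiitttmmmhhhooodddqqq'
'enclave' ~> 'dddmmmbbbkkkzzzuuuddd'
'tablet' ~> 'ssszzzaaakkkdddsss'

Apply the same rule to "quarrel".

ppptttzzzqqqqqqdddkkk

Each output is the input with this applied: repeat every character 3 times, then shift every letter 1 place backward in the alphabet (wrapping around).
Doing the same to "quarrel": "ppptttzzzqqqqqqdddkkk".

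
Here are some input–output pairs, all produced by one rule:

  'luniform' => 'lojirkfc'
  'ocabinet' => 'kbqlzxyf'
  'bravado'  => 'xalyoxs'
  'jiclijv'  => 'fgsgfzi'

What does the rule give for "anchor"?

eloxkz

The rule is to shift every letter 3 places backward in the alphabet (wrapping around), then move the last 3 characters to the front (rotate right by 3).
Working it through for "anchor": intermediate "xkzelo", final "eloxkz".
(Check on "jiclijv": → "gfzifgs" → "fgsgfzi" ✓)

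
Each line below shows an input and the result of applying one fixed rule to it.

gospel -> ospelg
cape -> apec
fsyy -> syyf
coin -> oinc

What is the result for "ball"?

allb

Looking at the pairs, the operation is to move the first character to the end.
On "ball" that produces "allb".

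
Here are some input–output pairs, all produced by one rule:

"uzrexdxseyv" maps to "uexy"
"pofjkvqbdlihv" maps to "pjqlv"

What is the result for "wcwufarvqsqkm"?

What's happening: keep one character in every 3, starting at position 1 (positions 1st, 4th, 7th, ...).
On "wcwufarvqsqkm" that produces "wursm".

wursm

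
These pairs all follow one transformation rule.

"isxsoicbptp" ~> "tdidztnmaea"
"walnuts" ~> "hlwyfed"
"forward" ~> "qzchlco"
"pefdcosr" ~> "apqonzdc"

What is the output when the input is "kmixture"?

The pattern: shift every letter 11 places forward in the alphabet (wrapping around).
On "kmixture" that produces "vxtiefcp".

vxtiefcp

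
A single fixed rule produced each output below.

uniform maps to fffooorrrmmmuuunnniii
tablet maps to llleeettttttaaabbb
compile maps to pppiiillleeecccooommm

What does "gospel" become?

What's happening: move the first 3 characters to the end (rotate left by 3), then repeat every character 3 times.
Doing the same to "gospel": "pppeeelllgggooosss".

pppeeelllgggooosss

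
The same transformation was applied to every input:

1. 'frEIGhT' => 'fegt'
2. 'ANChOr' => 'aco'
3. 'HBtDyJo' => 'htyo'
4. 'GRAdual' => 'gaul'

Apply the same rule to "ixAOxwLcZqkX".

iaxlzk

The transformation: keep every other character starting from the first (positions 1st, 3rd, 5th, ...), then convert every letter to lowercase.
Starting from "ixAOxwLcZqkX": after the first operation, "iAxLZk"; after the second, "iaxlzk".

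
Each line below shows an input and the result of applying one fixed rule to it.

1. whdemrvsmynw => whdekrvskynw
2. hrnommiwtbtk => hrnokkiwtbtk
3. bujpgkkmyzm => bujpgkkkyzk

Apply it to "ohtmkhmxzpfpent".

ohtkkhkxzpfpent

Rule — replace every "m" with "k".
"ohtmkhmxzpfpent" → "ohtkkhkxzpfpent".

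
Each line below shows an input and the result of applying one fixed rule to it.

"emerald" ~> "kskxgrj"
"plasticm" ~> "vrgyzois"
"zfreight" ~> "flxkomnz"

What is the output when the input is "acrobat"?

Looking at the pairs, the operation is to shift every letter 6 places forward in the alphabet (wrapping around).
Doing the same to "acrobat": "gixuhgz".

gixuhgz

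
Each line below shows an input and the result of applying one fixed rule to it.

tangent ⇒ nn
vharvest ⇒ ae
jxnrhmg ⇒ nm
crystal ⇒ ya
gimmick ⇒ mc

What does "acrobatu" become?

ra

The rule is to keep one character in every 3, starting at position 3 (positions 3rd, 6th, 9th, ...).
On "acrobatu" that produces "ra".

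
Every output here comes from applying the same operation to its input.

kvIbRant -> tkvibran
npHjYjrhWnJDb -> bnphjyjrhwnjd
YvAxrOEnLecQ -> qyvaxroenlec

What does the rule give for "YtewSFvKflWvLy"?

The rule is to move the last character to the front, then convert every letter to lowercase.
Applying both steps to "YtewSFvKflWvLy": "yYtewSFvKflWvL", then "yytewsfvkflwvl".

yytewsfvkflwvl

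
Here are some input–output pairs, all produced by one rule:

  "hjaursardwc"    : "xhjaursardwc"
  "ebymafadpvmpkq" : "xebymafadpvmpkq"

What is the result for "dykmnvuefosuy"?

The rule is to prepend "x".
Applying that to "dykmnvuefosuy" gives "xdykmnvuefosuy".

xdykmnvuefosuy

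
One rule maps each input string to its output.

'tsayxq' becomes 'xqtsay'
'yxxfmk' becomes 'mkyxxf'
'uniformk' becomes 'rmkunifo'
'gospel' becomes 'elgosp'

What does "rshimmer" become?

Each output is the input with this applied: move the first character to the end, then swap the front and back halves of the string.
For "rshimmer", step one produces "shimmerr"; step two turns that into "merrshim".

merrshim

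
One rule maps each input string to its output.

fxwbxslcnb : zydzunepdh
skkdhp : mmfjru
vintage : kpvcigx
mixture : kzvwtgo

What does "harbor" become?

The transformation: move the first character to the end, then shift every letter 2 places forward in the alphabet (wrapping around).
So "harbor" becomes "ctdqtj".
(Check on "fxwbxslcnb": → "xwbxslcnbf" → "zydzunepdh" ✓)

ctdqtj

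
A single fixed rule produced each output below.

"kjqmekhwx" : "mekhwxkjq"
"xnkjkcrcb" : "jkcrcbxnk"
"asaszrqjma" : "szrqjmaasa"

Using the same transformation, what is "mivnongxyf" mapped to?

nongxyfmiv

The rule is to move the first 3 characters to the end (rotate left by 3).
Doing the same to "mivnongxyf": "nongxyfmiv".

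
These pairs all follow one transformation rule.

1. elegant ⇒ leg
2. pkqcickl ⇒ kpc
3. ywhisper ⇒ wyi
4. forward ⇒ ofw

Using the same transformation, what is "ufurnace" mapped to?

Rule — swap each adjacent pair of characters (1↔2, 3↔4, ...), then keep only the first 3 characters.
Starting from "ufurnace": after the first operation, "furuanec"; after the second, "fur".

fur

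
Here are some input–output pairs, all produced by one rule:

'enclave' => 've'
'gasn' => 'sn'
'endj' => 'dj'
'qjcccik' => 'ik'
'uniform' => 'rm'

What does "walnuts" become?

ts

In each case the input is transformed by: keep only the last 2 characters.
On "walnuts" that produces "ts".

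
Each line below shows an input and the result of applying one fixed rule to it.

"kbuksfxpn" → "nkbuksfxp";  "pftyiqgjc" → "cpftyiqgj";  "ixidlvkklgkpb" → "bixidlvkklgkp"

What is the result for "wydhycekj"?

jwydhycek

The pattern: move the last character to the front.
Doing the same to "wydhycekj": "jwydhycek".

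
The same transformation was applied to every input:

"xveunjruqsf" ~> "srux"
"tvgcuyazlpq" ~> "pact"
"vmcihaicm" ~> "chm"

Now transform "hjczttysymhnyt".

ymyzh

The transformation: reverse the string, then keep one character in every 3, starting at position 2 (positions 2nd, 5th, 8th, ...).
Applying that to "hjczttysymhnyt" gives "ymyzh".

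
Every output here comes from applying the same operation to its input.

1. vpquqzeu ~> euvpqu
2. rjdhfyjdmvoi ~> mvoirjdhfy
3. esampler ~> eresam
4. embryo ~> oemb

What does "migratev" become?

What's happening: swap the front and back halves of the string, then delete the first 2 characters.
Working it through for "migratev": intermediate "atevmigr", final "evmigr".

evmigr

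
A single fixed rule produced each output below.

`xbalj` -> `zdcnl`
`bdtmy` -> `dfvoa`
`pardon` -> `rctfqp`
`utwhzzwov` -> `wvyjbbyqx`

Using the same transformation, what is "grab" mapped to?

itcd

The transformation: shift every letter 2 places forward in the alphabet (wrapping around).
Applying that to "grab" gives "itcd".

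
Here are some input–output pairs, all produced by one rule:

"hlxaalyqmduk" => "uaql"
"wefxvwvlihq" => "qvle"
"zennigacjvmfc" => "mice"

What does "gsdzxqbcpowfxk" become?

kxcws

What's happening: keep one character in every 3, starting at position 2 (positions 2nd, 5th, 8th, ...), then swap the first and last characters.
Working it through for "gsdzxqbcpowfxk": intermediate "sxcwk", final "kxcws".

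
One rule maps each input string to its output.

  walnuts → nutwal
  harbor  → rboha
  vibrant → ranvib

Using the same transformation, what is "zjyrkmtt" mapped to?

The transformation: delete the last character, then move the last 3 characters to the front (rotate right by 3).
"zjyrkmtt" → "zjyrkmt" → "kmtzjyr".

kmtzjyr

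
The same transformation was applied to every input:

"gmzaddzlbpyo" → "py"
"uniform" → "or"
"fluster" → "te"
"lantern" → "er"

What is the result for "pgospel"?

Looking at the pairs, the operation is to move the last character to the front, then keep only the last 2 characters.
Applying both steps to "pgospel": "lpgospe", then "pe".
(Check on "gmzaddzlbpyo": → "ogmzaddzlbpy" → "py" ✓)

pe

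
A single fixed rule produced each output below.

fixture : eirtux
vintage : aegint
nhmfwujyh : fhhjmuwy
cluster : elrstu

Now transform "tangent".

aegnnt

In each case the input is transformed by: delete the first character, then sort the characters into alphabetical order.
Starting from "tangent": after the first operation, "angent"; after the second, "aegnnt".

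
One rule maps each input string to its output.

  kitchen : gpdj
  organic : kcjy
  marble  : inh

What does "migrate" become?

Looking at the pairs, the operation is to shift every letter 4 places backward in the alphabet (wrapping around), then keep every other character starting from the first (positions 1st, 3rd, 5th, ...).
For "migrate", step one produces "iecnwpa"; step two turns that into "icwa".

icwa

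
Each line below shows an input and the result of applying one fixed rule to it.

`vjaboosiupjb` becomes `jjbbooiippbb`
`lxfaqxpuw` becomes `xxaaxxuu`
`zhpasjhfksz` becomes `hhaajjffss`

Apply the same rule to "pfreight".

Rule — keep every other character starting from the second (positions 2nd, 4th, 6th, ...), then double every character.
On "pfreight" that produces "ffeeggtt".

ffeeggtt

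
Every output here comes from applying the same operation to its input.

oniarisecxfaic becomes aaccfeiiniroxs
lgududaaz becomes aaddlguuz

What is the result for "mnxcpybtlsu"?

cbmlpntsxuy

What's happening: sort the characters into alphabetical order, then swap each adjacent pair of characters (1↔2, 3↔4, ...).
Doing the same to "mnxcpybtlsu": "cbmlpntsxuy".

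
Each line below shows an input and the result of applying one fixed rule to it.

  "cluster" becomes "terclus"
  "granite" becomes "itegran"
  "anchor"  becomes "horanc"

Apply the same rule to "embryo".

The rule is to move the last 3 characters to the front (rotate right by 3).
Applying that to "embryo" gives "ryoemb".

ryoemb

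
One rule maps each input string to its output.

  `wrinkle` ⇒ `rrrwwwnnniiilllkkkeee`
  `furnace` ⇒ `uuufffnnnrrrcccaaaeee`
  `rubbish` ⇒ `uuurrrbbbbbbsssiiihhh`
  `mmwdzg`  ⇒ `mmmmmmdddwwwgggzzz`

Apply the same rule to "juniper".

The pattern: swap each adjacent pair of characters (1↔2, 3↔4, ...), then repeat every character 3 times.
For "juniper", step one produces "ujinepr"; step two turns that into "uuujjjiiinnneeeppprrr".

uuujjjiiinnneeeppprrr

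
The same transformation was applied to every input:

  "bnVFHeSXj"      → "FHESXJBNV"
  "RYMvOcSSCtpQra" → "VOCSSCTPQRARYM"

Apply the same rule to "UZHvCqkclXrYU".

Looking at the pairs, the operation is to move the first 3 characters to the end (rotate left by 3), then convert every letter to uppercase.
Applying both steps to "UZHvCqkclXrYU": "vCqkclXrYUUZH", then "VCQKCLXRYUUZH".
(Check on "RYMvOcSSCtpQra": → "vOcSSCtpQraRYM" → "VOCSSCTPQRARYM" ✓)

VCQKCLXRYUUZH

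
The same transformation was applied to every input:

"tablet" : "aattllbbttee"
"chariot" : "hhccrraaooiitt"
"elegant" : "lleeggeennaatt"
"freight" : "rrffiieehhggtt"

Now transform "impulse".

mmiiuuppssllee

Rule — swap each adjacent pair of characters (1↔2, 3↔4, ...), then double every character.
For "impulse" the result is "mmiiuuppssllee".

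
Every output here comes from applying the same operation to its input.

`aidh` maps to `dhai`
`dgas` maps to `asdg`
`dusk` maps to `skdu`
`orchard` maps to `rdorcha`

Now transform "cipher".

Each output is the input with this applied: move the last 2 characters to the front (rotate right by 2).
For "cipher" the result is "erciph".

erciph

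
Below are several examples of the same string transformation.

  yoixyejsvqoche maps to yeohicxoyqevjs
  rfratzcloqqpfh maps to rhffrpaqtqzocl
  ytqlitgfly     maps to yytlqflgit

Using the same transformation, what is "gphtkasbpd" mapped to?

In each case the input is transformed by: take characters alternately from the front and the back (1st, last, 2nd, 2nd-last, ...).
"gphtkasbpd" → "gdpphbtska".

gdpphbtska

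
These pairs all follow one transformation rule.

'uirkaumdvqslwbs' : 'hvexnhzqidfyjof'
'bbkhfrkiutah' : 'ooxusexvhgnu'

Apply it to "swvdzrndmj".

What's happening: shift every letter 13 places forward in the alphabet (wrapping around) — i.e. ROT13.
On "swvdzrndmj" that produces "fjiqmeaqzw".

fjiqmeaqzw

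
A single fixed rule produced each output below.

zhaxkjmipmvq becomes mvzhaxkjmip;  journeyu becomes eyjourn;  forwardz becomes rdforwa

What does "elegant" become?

Looking at the pairs, the operation is to delete the last character, then move the last 2 characters to the front (rotate right by 2).
So "elegant" becomes "aneleg".

aneleg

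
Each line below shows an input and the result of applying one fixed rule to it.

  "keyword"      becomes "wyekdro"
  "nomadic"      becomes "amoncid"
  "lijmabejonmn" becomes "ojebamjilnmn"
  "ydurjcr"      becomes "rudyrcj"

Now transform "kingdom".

gnikmod

Each output is the input with this applied: reverse the string, then move the first 3 characters to the end (rotate left by 3).
For "kingdom", step one produces "modgnik"; step two turns that into "gnikmod".
(Check on "nomadic": → "cidamon" → "amoncid" ✓)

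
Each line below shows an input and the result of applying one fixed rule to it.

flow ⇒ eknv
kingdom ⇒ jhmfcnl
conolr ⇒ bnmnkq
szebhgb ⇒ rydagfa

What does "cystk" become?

bxrsj

Each output is the input with this applied: shift every letter 1 place backward in the alphabet (wrapping around).
On "cystk" that produces "bxrsj".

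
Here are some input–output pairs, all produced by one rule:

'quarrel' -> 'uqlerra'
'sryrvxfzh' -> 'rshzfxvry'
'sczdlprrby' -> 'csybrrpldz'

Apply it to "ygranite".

Each output is the input with this applied: move the first 2 characters to the end (rotate left by 2), then reverse the string.
"ygranite" → "raniteyg" → "gyetinar".

gyetinar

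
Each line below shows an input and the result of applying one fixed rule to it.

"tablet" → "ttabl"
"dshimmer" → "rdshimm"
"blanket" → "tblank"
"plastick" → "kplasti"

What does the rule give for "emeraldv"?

vemeral

In each case the input is transformed by: move the last character to the front, then delete the last character.
Starting from "emeraldv": after the first operation, "vemerald"; after the second, "vemeral".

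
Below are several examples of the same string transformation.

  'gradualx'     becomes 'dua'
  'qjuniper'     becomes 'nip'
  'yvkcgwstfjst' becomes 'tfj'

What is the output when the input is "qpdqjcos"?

In each case the input is transformed by: move the last 2 characters to the front (rotate right by 2), then keep only the last 3 characters.
Applying both steps to "qpdqjcos": "osqpdqjc", then "qjc".

qjc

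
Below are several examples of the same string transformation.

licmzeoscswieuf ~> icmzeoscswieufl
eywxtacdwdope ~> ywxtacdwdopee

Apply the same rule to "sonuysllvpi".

onuysllvpis

What's happening: move the first character to the end.
Doing the same to "sonuysllvpi": "onuysllvpis".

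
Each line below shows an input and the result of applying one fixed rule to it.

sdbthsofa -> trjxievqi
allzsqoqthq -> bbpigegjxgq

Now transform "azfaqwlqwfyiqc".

Each output is the input with this applied: shift every letter 10 places backward in the alphabet (wrapping around), then move the first character to the end.
For "azfaqwlqwfyiqc", step one produces "qpvqgmbgmvoygs"; step two turns that into "pvqgmbgmvoygsq".

pvqgmbgmvoygsq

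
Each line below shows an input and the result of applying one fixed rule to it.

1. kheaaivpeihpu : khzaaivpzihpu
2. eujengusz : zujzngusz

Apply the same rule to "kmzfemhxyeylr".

The rule is to replace every "e" with "z".
For "kmzfemhxyeylr" the result is "kmzfzmhxyzylr".

kmzfzmhxyzylr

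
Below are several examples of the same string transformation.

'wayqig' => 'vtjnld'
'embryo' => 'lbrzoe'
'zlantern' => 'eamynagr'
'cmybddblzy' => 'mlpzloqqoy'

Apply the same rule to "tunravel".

ryghaeni

In each case the input is transformed by: shift every letter 13 places forward in the alphabet (wrapping around) — i.e. ROT13, then move the last 2 characters to the front (rotate right by 2).
For "tunravel", step one produces "ghaeniry"; step two turns that into "ryghaeni".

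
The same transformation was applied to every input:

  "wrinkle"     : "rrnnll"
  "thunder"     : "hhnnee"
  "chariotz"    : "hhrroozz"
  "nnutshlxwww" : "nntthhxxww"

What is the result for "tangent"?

aaggnn

The pattern: keep every other character starting from the second (positions 2nd, 4th, 6th, ...), then double every character.
On "tangent": the first step gives "agn", and the second then gives "aaggnn".
(Check on "wrinkle": → "rnl" → "rrnnll" ✓)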